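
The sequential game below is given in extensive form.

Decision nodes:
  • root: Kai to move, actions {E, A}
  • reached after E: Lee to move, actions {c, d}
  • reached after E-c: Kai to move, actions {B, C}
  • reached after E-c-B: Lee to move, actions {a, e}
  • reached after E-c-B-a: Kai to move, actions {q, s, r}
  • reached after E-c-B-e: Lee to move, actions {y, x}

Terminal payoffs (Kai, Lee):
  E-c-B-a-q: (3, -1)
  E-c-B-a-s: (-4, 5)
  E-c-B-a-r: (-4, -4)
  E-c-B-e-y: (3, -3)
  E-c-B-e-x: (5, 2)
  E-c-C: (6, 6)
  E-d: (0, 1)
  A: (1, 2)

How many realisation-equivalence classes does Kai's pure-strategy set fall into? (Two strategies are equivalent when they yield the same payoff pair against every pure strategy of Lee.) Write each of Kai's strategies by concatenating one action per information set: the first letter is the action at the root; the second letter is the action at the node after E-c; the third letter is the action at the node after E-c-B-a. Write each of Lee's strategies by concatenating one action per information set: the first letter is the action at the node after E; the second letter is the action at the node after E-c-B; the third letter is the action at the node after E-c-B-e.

Kai has 12 pure strategies: EBq, EBs, EBr, ECq, ECs, ECr, ABq, ABs, ABr, ACq, ACs, ACr. Columns: cay, cax, cey, cex, day, dax, dey, dex.
{EBq} → row (3,-1) (3,-1) (3,-3) (5,2) (0,1) (0,1) (0,1) (0,1)
{EBs} → row (-4,5) (-4,5) (3,-3) (5,2) (0,1) (0,1) (0,1) (0,1)
{EBr} → row (-4,-4) (-4,-4) (3,-3) (5,2) (0,1) (0,1) (0,1) (0,1)
{ECq, ECs, ECr} → row (6,6) (6,6) (6,6) (6,6) (0,1) (0,1) (0,1) (0,1)
{ABq, ABs, ABr, ACq, ACs, ACr} → row (1,2) (1,2) (1,2) (1,2) (1,2) (1,2) (1,2) (1,2)
That's 5 distinct rows out of 12 strategies.

5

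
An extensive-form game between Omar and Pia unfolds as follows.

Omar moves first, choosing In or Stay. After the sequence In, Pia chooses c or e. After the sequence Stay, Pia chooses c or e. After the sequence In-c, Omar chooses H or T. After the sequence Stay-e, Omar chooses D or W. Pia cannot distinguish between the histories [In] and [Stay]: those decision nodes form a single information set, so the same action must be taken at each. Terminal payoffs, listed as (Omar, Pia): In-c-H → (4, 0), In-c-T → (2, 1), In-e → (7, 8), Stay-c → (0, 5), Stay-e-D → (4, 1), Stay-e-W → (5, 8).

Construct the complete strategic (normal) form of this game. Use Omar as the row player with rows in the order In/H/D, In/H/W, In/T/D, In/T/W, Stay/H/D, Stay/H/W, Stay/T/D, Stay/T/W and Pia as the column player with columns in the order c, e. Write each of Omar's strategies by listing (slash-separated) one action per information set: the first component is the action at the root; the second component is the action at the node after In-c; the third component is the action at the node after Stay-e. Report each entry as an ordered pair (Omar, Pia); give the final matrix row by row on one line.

In/H/D: (4,0) (7,8) | In/H/W: (4,0) (7,8) | In/T/D: (2,1) (7,8) | In/T/W: (2,1) (7,8) | Stay/H/D: (0,5) (4,1) | Stay/H/W: (0,5) (5,8) | Stay/T/D: (0,5) (4,1) | Stay/T/W: (0,5) (5,8)

                c        e
  In/H/D    (4,0)    (7,8)
  In/H/W    (4,0)    (7,8)
  In/T/D    (2,1)    (7,8)
  In/T/W    (2,1)    (7,8)
Stay/H/D    (0,5)    (4,1)
Stay/H/W    (0,5)    (5,8)
Stay/T/D    (0,5)    (4,1)
Stay/T/W    (0,5)    (5,8)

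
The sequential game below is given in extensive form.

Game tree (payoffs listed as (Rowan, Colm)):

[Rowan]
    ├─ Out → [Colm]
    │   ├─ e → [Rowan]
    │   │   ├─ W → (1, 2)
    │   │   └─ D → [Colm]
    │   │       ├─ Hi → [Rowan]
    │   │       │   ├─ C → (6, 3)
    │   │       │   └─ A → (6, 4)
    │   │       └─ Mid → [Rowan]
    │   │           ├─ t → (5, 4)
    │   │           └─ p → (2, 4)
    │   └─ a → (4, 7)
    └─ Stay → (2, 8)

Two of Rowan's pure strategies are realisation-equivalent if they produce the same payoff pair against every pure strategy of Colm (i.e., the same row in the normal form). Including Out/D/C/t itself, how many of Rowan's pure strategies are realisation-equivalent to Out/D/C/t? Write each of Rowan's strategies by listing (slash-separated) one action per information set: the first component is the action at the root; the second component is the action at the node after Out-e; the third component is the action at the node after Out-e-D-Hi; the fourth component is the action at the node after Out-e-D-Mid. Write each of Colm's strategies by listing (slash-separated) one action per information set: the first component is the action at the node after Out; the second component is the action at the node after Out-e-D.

1

Row for Out/D/C/t (columns e/Hi, e/Mid, a/Hi, a/Mid): (6,3) (5,4) (4,7) (4,7).
Every one of Rowan's information sets is on the play path for some reply by Colm when Rowan follows Out/D/C/t.
Changing the action at any of them therefore changes at least one column, so only Out/D/C/t itself gives this row.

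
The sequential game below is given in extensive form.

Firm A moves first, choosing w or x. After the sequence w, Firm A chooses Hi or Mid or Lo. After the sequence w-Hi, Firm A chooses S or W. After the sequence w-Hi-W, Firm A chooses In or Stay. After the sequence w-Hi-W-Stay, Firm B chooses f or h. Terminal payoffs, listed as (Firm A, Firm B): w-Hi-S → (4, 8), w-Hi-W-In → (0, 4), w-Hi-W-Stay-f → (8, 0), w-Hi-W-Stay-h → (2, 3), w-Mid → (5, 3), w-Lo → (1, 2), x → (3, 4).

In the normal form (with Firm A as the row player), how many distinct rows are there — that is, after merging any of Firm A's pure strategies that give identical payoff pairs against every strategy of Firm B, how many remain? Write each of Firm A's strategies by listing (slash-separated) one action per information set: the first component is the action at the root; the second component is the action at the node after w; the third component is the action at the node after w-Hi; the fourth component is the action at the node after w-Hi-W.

Firm A has 24 pure strategies: w/Hi/S/In, w/Hi/S/Stay, w/Hi/W/In, w/Hi/W/Stay, w/Mid/S/In, w/Mid/S/Stay, w/Mid/W/In, w/Mid/W/Stay, w/Lo/S/In, w/Lo/S/Stay, w/Lo/W/In, w/Lo/W/Stay, x/Hi/S/In, x/Hi/S/Stay, x/Hi/W/In, x/Hi/W/Stay, x/Mid/S/In, x/Mid/S/Stay, x/Mid/W/In, x/Mid/W/Stay, x/Lo/S/In, x/Lo/S/Stay, x/Lo/W/In, x/Lo/W/Stay. Columns: f, h.
{w/Hi/S/In, w/Hi/S/Stay} → row (4,8) (4,8)
{w/Hi/W/In} → row (0,4) (0,4)
{w/Hi/W/Stay} → row (8,0) (2,3)
{w/Mid/S/In, w/Mid/S/Stay, w/Mid/W/In, w/Mid/W/Stay} → row (5,3) (5,3)
{w/Lo/S/In, w/Lo/S/Stay, w/Lo/W/In, w/Lo/W/Stay} → row (1,2) (1,2)
{x/Hi/S/In, x/Hi/S/Stay, x/Hi/W/In, x/Hi/W/Stay, x/Mid/S/In, x/Mid/S/Stay, x/Mid/W/In, x/Mid/W/Stay, x/Lo/S/In, x/Lo/S/Stay, x/Lo/W/In, x/Lo/W/Stay} → row (3,4) (3,4)
That's 6 distinct rows out of 24 strategies.

6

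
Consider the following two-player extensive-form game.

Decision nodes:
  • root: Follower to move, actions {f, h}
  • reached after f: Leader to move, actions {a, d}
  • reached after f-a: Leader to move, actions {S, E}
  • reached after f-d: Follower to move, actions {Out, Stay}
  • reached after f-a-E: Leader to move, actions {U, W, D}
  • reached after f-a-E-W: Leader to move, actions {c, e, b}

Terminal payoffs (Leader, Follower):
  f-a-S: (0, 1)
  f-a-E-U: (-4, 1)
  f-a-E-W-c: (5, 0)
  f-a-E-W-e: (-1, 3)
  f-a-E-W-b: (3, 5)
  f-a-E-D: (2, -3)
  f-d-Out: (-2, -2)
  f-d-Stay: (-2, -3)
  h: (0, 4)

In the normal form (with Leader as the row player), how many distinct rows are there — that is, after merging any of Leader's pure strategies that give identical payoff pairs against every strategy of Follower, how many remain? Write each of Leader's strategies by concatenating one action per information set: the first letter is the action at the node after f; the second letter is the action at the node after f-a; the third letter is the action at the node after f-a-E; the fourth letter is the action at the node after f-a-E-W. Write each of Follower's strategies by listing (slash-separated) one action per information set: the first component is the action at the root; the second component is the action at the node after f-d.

7

Leader has 36 pure strategies: aSUc, aSUe, aSUb, aSWc, aSWe, aSWb, aSDc, aSDe, aSDb, aEUc, aEUe, aEUb, aEWc, aEWe, aEWb, aEDc, aEDe, aEDb, dSUc, dSUe, dSUb, dSWc, dSWe, dSWb, dSDc, dSDe, dSDb, dEUc, dEUe, dEUb, dEWc, dEWe, dEWb, dEDc, dEDe, dEDb. Columns: f/Out, f/Stay, h/Out, h/Stay.
{aSUc, aSUe, aSUb, aSWc, aSWe, aSWb, aSDc, aSDe, aSDb} → row (0,1) (0,1) (0,4) (0,4)
{aEUc, aEUe, aEUb} → row (-4,1) (-4,1) (0,4) (0,4)
{aEWc} → row (5,0) (5,0) (0,4) (0,4)
{aEWe} → row (-1,3) (-1,3) (0,4) (0,4)
{aEWb} → row (3,5) (3,5) (0,4) (0,4)
{aEDc, aEDe, aEDb} → row (2,-3) (2,-3) (0,4) (0,4)
{dSUc, dSUe, dSUb, dSWc, dSWe, dSWb, dSDc, dSDe, dSDb, dEUc, dEUe, dEUb, dEWc, dEWe, dEWb, dEDc, dEDe, dEDb} → row (-2,-2) (-2,-3) (0,4) (0,4)
That's 7 distinct rows out of 36 strategies.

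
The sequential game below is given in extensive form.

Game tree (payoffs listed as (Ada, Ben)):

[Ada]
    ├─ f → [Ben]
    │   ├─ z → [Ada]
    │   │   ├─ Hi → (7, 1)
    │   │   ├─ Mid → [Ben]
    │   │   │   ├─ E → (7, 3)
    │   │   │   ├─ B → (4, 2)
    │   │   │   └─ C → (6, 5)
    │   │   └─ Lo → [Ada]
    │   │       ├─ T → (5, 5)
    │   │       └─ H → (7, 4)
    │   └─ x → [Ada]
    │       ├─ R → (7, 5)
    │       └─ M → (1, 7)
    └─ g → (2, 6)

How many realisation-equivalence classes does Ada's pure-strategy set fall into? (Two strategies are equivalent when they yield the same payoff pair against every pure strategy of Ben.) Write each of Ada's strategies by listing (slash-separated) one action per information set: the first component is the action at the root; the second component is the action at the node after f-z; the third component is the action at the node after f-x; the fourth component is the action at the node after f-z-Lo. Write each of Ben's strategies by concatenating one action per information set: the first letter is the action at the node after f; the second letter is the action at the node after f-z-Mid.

9

Ada has 24 pure strategies: f/Hi/R/T, f/Hi/R/H, f/Hi/M/T, f/Hi/M/H, f/Mid/R/T, f/Mid/R/H, f/Mid/M/T, f/Mid/M/H, f/Lo/R/T, f/Lo/R/H, f/Lo/M/T, f/Lo/M/H, g/Hi/R/T, g/Hi/R/H, g/Hi/M/T, g/Hi/M/H, g/Mid/R/T, g/Mid/R/H, g/Mid/M/T, g/Mid/M/H, g/Lo/R/T, g/Lo/R/H, g/Lo/M/T, g/Lo/M/H. Columns: zE, zB, zC, xE, xB, xC.
{f/Hi/R/T, f/Hi/R/H} → row (7,1) (7,1) (7,1) (7,5) (7,5) (7,5)
{f/Hi/M/T, f/Hi/M/H} → row (7,1) (7,1) (7,1) (1,7) (1,7) (1,7)
{f/Mid/R/T, f/Mid/R/H} → row (7,3) (4,2) (6,5) (7,5) (7,5) (7,5)
{f/Mid/M/T, f/Mid/M/H} → row (7,3) (4,2) (6,5) (1,7) (1,7) (1,7)
{f/Lo/R/T} → row (5,5) (5,5) (5,5) (7,5) (7,5) (7,5)
{f/Lo/R/H} → row (7,4) (7,4) (7,4) (7,5) (7,5) (7,5)
{f/Lo/M/T} → row (5,5) (5,5) (5,5) (1,7) (1,7) (1,7)
{f/Lo/M/H} → row (7,4) (7,4) (7,4) (1,7) (1,7) (1,7)
{g/Hi/R/T, g/Hi/R/H, g/Hi/M/T, g/Hi/M/H, g/Mid/R/T, g/Mid/R/H, g/Mid/M/T, g/Mid/M/H, g/Lo/R/T, g/Lo/R/H, g/Lo/M/T, g/Lo/M/H} → row (2,6) (2,6) (2,6) (2,6) (2,6) (2,6)
That's 9 distinct rows out of 24 strategies.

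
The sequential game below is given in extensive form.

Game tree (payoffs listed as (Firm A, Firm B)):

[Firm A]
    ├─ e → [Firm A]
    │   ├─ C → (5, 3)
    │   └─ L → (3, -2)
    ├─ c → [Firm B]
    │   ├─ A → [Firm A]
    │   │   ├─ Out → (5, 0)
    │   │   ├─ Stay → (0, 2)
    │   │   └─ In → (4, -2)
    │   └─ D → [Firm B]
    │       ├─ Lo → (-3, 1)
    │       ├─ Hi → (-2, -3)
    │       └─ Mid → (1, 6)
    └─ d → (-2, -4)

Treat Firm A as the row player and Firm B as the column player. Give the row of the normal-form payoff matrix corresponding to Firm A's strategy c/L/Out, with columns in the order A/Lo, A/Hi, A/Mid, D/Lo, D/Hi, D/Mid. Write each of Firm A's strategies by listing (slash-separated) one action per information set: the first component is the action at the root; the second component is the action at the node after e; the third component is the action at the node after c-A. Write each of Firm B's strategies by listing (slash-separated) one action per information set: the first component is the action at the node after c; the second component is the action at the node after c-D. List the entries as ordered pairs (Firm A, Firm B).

vs A/Lo: Firm A plays c → Firm B plays A at [c] → Firm A plays Out at [c-A] → (5, 0)
vs A/Hi: Firm A plays c → Firm B plays A at [c] → Firm A plays Out at [c-A] → (5, 0)
vs A/Mid: Firm A plays c → Firm B plays A at [c] → Firm A plays Out at [c-A] → (5, 0)
vs D/Lo: Firm A plays c → Firm B plays D at [c] → Firm B plays Lo at [c-D] → (-3, 1)
vs D/Hi: Firm A plays c → Firm B plays D at [c] → Firm B plays Hi at [c-D] → (-2, -3)
vs D/Mid: Firm A plays c → Firm B plays D at [c] → Firm B plays Mid at [c-D] → (1, 6)

(5,0) (5,0) (5,0) (-3,1) (-2,-3) (1,6)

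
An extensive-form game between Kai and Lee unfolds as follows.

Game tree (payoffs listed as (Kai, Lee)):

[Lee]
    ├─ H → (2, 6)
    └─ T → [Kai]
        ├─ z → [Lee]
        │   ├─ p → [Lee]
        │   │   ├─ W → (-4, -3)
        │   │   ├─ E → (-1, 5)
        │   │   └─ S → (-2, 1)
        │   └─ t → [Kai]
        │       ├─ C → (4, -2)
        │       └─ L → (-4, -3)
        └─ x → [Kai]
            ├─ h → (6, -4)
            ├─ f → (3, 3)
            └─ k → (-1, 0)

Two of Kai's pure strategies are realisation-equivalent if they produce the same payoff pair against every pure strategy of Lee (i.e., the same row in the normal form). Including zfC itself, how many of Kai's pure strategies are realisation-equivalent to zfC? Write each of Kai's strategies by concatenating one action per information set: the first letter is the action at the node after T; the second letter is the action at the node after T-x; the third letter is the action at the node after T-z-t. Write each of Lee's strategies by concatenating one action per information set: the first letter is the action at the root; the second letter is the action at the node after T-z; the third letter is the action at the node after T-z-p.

Row for zfC (columns HpW, HpE, HpS, HtW, HtE, HtS, TpW, TpE, TpS, TtW, TtE, TtS): (2,6) (2,6) (2,6) (2,6) (2,6) (2,6) (-4,-3) (-1,5) (-2,1) (4,-2) (4,-2) (4,-2).
Under zfC, Kai's choice at the node after T-x can never be reached regardless of what Lee does, so varying those choices leaves every outcome unchanged.
Holding the reachable choices fixed and varying the unreachable one freely already gives 3 equivalent strategies.
No other strategy reproduces this row, so those 3 are the full class: zhC, zfC, zkC.

3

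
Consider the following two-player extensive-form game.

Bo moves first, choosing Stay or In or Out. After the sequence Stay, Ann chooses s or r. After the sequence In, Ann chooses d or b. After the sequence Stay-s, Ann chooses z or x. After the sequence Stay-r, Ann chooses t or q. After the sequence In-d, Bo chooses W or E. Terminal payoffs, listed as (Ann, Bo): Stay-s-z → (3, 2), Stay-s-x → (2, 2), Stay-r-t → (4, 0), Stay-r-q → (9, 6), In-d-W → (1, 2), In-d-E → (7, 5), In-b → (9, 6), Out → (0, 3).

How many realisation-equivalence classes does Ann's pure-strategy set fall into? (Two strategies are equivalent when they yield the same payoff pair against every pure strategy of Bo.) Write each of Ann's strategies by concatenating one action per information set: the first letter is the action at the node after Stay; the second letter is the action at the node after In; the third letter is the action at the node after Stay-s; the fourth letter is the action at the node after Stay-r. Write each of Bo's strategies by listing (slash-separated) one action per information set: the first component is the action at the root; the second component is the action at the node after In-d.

Ann has 16 pure strategies: sdzt, sdzq, sdxt, sdxq, sbzt, sbzq, sbxt, sbxq, rdzt, rdzq, rdxt, rdxq, rbzt, rbzq, rbxt, rbxq. Columns: Stay/W, Stay/E, In/W, In/E, Out/W, Out/E.
{sdzt, sdzq} → row (3,2) (3,2) (1,2) (7,5) (0,3) (0,3)
{sdxt, sdxq} → row (2,2) (2,2) (1,2) (7,5) (0,3) (0,3)
{sbzt, sbzq} → row (3,2) (3,2) (9,6) (9,6) (0,3) (0,3)
{sbxt, sbxq} → row (2,2) (2,2) (9,6) (9,6) (0,3) (0,3)
{rdzt, rdxt} → row (4,0) (4,0) (1,2) (7,5) (0,3) (0,3)
{rdzq, rdxq} → row (9,6) (9,6) (1,2) (7,5) (0,3) (0,3)
{rbzt, rbxt} → row (4,0) (4,0) (9,6) (9,6) (0,3) (0,3)
{rbzq, rbxq} → row (9,6) (9,6) (9,6) (9,6) (0,3) (0,3)
That's 8 distinct rows out of 16 strategies.

8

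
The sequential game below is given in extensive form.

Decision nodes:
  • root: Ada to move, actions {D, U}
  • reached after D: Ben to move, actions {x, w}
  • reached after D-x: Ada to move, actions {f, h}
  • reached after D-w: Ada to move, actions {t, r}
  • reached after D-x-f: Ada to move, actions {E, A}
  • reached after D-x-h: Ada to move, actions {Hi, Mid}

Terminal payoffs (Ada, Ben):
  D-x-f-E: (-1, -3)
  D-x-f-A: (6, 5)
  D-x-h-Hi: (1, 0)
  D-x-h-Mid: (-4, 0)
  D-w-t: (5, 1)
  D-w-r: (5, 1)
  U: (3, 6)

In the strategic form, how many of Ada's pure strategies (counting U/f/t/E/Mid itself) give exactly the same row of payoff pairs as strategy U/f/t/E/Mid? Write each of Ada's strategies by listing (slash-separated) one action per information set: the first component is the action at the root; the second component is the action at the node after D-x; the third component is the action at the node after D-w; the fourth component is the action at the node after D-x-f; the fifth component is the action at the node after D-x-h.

16

Row for U/f/t/E/Mid (columns x, w): (3,6) (3,6).
Under U/f/t/E/Mid, Ada's choice at the node after D-x and at the node after D-w and at the node after D-x-f and at the node after D-x-h can never be reached regardless of what Ben does, so varying those choices leaves every outcome unchanged.
Holding the reachable choices fixed and varying the unreachable ones freely already gives 2 × 2 × 2 × 2 = 16 equivalent strategies.
No other strategy reproduces this row, so those 16 are the full class: U/f/t/E/Hi, U/f/t/E/Mid, U/f/t/A/Hi, U/f/t/A/Mid, U/f/r/E/Hi, U/f/r/E/Mid, U/f/r/A/Hi, U/f/r/A/Mid, U/h/t/E/Hi, U/h/t/E/Mid, U/h/t/A/Hi, U/h/t/A/Mid, U/h/r/E/Hi, U/h/r/E/Mid, U/h/r/A/Hi, U/h/r/A/Mid.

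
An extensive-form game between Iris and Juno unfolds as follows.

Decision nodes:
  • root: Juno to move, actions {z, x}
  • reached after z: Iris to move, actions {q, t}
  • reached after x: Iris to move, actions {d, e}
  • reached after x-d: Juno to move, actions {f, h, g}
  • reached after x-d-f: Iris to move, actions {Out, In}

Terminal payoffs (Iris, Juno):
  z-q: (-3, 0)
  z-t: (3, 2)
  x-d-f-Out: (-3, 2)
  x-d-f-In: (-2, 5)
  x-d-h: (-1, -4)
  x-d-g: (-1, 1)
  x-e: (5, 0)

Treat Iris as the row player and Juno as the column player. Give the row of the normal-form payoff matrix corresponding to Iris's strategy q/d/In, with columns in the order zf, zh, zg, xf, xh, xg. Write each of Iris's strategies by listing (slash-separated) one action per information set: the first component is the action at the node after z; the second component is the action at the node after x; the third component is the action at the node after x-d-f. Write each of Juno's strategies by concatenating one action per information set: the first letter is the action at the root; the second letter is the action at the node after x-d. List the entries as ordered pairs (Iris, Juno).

vs zf: Juno plays z → Iris plays q at [z] → (-3, 0)
vs zh: Juno plays z → Iris plays q at [z] → (-3, 0)
vs zg: Juno plays z → Iris plays q at [z] → (-3, 0)
vs xf: Juno plays x → Iris plays d at [x] → Juno plays f at [x-d] → Iris plays In at [x-d-f] → (-2, 5)
vs xh: Juno plays x → Iris plays d at [x] → Juno plays h at [x-d] → (-1, -4)
vs xg: Juno plays x → Iris plays d at [x] → Juno plays g at [x-d] → (-1, 1)

(-3,0) (-3,0) (-3,0) (-2,5) (-1,-4) (-1,1)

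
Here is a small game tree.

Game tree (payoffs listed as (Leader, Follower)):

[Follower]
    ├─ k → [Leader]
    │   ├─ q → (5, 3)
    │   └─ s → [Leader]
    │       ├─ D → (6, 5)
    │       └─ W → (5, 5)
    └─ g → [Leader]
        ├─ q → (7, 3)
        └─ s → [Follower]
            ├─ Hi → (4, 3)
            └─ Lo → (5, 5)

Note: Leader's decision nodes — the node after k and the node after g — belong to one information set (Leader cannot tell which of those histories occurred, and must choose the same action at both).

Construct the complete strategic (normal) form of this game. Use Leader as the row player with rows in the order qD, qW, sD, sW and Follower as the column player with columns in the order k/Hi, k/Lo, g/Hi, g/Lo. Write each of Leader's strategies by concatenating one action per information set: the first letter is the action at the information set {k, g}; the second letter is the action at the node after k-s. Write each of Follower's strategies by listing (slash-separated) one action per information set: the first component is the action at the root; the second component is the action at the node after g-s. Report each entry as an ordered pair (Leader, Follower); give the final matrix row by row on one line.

qD: (5,3) (5,3) (7,3) (7,3) | qW: (5,3) (5,3) (7,3) (7,3) | sD: (6,5) (6,5) (4,3) (5,5) | sW: (5,5) (5,5) (4,3) (5,5)

         k/Hi     k/Lo     g/Hi     g/Lo
  qD    (5,3)    (5,3)    (7,3)    (7,3)
  qW    (5,3)    (5,3)    (7,3)    (7,3)
  sD    (6,5)    (6,5)    (4,3)    (5,5)
  sW    (5,5)    (5,5)    (4,3)    (5,5)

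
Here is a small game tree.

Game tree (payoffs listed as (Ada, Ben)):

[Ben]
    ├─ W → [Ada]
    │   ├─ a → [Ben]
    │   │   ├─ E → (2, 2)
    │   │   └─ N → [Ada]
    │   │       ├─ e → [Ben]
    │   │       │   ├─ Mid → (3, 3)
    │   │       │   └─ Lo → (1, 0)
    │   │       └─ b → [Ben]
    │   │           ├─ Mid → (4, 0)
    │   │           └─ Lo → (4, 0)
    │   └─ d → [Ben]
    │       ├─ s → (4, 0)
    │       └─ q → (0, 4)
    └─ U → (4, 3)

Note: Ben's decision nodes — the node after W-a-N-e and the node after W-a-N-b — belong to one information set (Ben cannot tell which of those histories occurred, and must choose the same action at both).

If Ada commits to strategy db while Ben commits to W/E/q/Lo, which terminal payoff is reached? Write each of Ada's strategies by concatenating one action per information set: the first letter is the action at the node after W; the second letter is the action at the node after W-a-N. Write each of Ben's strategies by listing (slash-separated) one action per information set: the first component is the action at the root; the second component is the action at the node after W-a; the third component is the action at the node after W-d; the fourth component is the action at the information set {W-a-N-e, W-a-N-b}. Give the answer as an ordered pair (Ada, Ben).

Trace the play path from the root:
  Ben plays W
  Ada plays d at [W]
  Ben plays q at [W-d]
→ terminal payoff (0, 4).
(Ada's choice at the node after W-a-N is never reached on this path, so it doesn't affect the outcome.)

(0, 4)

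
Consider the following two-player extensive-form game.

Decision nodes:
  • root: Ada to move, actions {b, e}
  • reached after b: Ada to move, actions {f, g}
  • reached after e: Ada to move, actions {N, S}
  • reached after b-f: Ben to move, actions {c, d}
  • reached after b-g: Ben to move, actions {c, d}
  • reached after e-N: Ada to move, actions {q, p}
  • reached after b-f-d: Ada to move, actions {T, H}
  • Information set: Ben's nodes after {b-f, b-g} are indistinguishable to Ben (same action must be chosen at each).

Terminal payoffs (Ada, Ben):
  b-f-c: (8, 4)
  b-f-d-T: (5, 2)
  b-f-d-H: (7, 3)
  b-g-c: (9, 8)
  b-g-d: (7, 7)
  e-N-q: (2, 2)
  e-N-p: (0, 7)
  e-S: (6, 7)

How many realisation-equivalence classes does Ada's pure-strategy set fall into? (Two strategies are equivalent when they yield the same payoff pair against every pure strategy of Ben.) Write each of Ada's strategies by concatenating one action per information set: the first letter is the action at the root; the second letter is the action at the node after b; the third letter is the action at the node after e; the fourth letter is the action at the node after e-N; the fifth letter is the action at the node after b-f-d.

6

Ada has 32 pure strategies: bfNqT, bfNqH, bfNpT, bfNpH, bfSqT, bfSqH, bfSpT, bfSpH, bgNqT, bgNqH, bgNpT, bgNpH, bgSqT, bgSqH, bgSpT, bgSpH, efNqT, efNqH, efNpT, efNpH, efSqT, efSqH, efSpT, efSpH, egNqT, egNqH, egNpT, egNpH, egSqT, egSqH, egSpT, egSpH. Columns: c, d.
{bfNqT, bfNpT, bfSqT, bfSpT} → row (8,4) (5,2)
{bfNqH, bfNpH, bfSqH, bfSpH} → row (8,4) (7,3)
{bgNqT, bgNqH, bgNpT, bgNpH, bgSqT, bgSqH, bgSpT, bgSpH} → row (9,8) (7,7)
{efNqT, efNqH, egNqT, egNqH} → row (2,2) (2,2)
{efNpT, efNpH, egNpT, egNpH} → row (0,7) (0,7)
{efSqT, efSqH, efSpT, efSpH, egSqT, egSqH, egSpT, egSpH} → row (6,7) (6,7)
That's 6 distinct rows out of 32 strategies.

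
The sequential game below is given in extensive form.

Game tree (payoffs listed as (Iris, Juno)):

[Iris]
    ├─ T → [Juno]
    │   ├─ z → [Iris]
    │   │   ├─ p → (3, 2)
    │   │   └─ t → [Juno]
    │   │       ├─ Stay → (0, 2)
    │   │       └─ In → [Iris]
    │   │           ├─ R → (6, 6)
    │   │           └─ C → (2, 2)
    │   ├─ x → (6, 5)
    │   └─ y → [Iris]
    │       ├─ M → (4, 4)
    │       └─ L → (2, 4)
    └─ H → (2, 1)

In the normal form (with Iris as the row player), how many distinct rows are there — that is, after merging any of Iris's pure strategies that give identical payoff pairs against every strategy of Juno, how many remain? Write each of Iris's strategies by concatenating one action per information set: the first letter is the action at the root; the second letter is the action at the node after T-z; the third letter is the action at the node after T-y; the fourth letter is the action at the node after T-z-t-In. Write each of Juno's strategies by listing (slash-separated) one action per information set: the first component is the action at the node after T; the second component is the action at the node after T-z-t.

7

Iris has 16 pure strategies: TpMR, TpMC, TpLR, TpLC, TtMR, TtMC, TtLR, TtLC, HpMR, HpMC, HpLR, HpLC, HtMR, HtMC, HtLR, HtLC. Columns: z/Stay, z/In, x/Stay, x/In, y/Stay, y/In.
{TpMR, TpMC} → row (3,2) (3,2) (6,5) (6,5) (4,4) (4,4)
{TpLR, TpLC} → row (3,2) (3,2) (6,5) (6,5) (2,4) (2,4)
{TtMR} → row (0,2) (6,6) (6,5) (6,5) (4,4) (4,4)
{TtMC} → row (0,2) (2,2) (6,5) (6,5) (4,4) (4,4)
{TtLR} → row (0,2) (6,6) (6,5) (6,5) (2,4) (2,4)
{TtLC} → row (0,2) (2,2) (6,5) (6,5) (2,4) (2,4)
{HpMR, HpMC, HpLR, HpLC, HtMR, HtMC, HtLR, HtLC} → row (2,1) (2,1) (2,1) (2,1) (2,1) (2,1)
That's 7 distinct rows out of 16 strategies.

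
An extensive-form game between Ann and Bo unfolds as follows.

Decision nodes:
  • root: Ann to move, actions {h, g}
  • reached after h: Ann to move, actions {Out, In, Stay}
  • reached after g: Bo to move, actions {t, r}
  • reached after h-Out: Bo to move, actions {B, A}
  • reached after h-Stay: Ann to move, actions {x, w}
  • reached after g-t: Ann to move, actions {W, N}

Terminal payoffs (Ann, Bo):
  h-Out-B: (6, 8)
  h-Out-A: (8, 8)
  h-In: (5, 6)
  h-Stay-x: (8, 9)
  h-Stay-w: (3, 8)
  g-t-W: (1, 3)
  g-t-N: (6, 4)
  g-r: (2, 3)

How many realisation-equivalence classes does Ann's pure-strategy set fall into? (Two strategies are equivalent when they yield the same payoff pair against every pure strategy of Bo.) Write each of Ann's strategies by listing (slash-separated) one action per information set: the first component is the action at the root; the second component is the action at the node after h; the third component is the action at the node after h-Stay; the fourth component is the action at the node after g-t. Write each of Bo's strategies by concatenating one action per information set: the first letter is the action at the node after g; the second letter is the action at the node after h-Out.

Ann has 24 pure strategies: h/Out/x/W, h/Out/x/N, h/Out/w/W, h/Out/w/N, h/In/x/W, h/In/x/N, h/In/w/W, h/In/w/N, h/Stay/x/W, h/Stay/x/N, h/Stay/w/W, h/Stay/w/N, g/Out/x/W, g/Out/x/N, g/Out/w/W, g/Out/w/N, g/In/x/W, g/In/x/N, g/In/w/W, g/In/w/N, g/Stay/x/W, g/Stay/x/N, g/Stay/w/W, g/Stay/w/N. Columns: tB, tA, rB, rA.
{h/Out/x/W, h/Out/x/N, h/Out/w/W, h/Out/w/N} → row (6,8) (8,8) (6,8) (8,8)
{h/In/x/W, h/In/x/N, h/In/w/W, h/In/w/N} → row (5,6) (5,6) (5,6) (5,6)
{h/Stay/x/W, h/Stay/x/N} → row (8,9) (8,9) (8,9) (8,9)
{h/Stay/w/W, h/Stay/w/N} → row (3,8) (3,8) (3,8) (3,8)
{g/Out/x/W, g/Out/w/W, g/In/x/W, g/In/w/W, g/Stay/x/W, g/Stay/w/W} → row (1,3) (1,3) (2,3) (2,3)
{g/Out/x/N, g/Out/w/N, g/In/x/N, g/In/w/N, g/Stay/x/N, g/Stay/w/N} → row (6,4) (6,4) (2,3) (2,3)
That's 6 distinct rows out of 24 strategies.

6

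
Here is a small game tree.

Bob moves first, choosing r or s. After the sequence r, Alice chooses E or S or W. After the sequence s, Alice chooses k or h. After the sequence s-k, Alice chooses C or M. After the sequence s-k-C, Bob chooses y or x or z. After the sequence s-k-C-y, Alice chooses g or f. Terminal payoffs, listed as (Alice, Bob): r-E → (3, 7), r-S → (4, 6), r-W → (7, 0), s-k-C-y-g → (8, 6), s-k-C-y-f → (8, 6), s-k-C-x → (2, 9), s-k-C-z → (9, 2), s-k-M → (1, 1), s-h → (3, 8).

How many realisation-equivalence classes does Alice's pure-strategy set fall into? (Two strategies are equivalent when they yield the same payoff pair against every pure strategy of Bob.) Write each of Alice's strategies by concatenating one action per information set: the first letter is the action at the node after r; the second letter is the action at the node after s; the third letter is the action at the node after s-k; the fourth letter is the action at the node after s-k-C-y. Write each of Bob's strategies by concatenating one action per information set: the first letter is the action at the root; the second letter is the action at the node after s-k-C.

Alice has 24 pure strategies: EkCg, EkCf, EkMg, EkMf, EhCg, EhCf, EhMg, EhMf, SkCg, SkCf, SkMg, SkMf, ShCg, ShCf, ShMg, ShMf, WkCg, WkCf, WkMg, WkMf, WhCg, WhCf, WhMg, WhMf. Columns: ry, rx, rz, sy, sx, sz.
{EkCg, EkCf} → row (3,7) (3,7) (3,7) (8,6) (2,9) (9,2)
{EkMg, EkMf} → row (3,7) (3,7) (3,7) (1,1) (1,1) (1,1)
{EhCg, EhCf, EhMg, EhMf} → row (3,7) (3,7) (3,7) (3,8) (3,8) (3,8)
{SkCg, SkCf} → row (4,6) (4,6) (4,6) (8,6) (2,9) (9,2)
{SkMg, SkMf} → row (4,6) (4,6) (4,6) (1,1) (1,1) (1,1)
{ShCg, ShCf, ShMg, ShMf} → row (4,6) (4,6) (4,6) (3,8) (3,8) (3,8)
{WkCg, WkCf} → row (7,0) (7,0) (7,0) (8,6) (2,9) (9,2)
{WkMg, WkMf} → row (7,0) (7,0) (7,0) (1,1) (1,1) (1,1)
{WhCg, WhCf, WhMg, WhMf} → row (7,0) (7,0) (7,0) (3,8) (3,8) (3,8)
That's 9 distinct rows out of 24 strategies.

9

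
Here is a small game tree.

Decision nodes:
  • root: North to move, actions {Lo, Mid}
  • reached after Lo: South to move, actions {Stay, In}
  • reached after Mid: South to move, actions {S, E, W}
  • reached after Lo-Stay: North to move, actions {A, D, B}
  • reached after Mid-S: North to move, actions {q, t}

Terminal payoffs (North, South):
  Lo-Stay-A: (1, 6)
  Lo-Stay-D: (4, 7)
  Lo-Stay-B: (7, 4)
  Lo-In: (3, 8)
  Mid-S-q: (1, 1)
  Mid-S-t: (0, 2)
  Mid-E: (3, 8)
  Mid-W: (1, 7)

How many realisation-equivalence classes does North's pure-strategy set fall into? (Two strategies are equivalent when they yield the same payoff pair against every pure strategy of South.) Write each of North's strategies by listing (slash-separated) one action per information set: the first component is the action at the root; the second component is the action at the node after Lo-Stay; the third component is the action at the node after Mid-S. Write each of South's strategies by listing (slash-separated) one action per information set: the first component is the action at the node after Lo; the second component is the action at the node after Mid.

5

North has 12 pure strategies: Lo/A/q, Lo/A/t, Lo/D/q, Lo/D/t, Lo/B/q, Lo/B/t, Mid/A/q, Mid/A/t, Mid/D/q, Mid/D/t, Mid/B/q, Mid/B/t. Columns: Stay/S, Stay/E, Stay/W, In/S, In/E, In/W.
{Lo/A/q, Lo/A/t} → row (1,6) (1,6) (1,6) (3,8) (3,8) (3,8)
{Lo/D/q, Lo/D/t} → row (4,7) (4,7) (4,7) (3,8) (3,8) (3,8)
{Lo/B/q, Lo/B/t} → row (7,4) (7,4) (7,4) (3,8) (3,8) (3,8)
{Mid/A/q, Mid/D/q, Mid/B/q} → row (1,1) (3,8) (1,7) (1,1) (3,8) (1,7)
{Mid/A/t, Mid/D/t, Mid/B/t} → row (0,2) (3,8) (1,7) (0,2) (3,8) (1,7)
That's 5 distinct rows out of 12 strategies.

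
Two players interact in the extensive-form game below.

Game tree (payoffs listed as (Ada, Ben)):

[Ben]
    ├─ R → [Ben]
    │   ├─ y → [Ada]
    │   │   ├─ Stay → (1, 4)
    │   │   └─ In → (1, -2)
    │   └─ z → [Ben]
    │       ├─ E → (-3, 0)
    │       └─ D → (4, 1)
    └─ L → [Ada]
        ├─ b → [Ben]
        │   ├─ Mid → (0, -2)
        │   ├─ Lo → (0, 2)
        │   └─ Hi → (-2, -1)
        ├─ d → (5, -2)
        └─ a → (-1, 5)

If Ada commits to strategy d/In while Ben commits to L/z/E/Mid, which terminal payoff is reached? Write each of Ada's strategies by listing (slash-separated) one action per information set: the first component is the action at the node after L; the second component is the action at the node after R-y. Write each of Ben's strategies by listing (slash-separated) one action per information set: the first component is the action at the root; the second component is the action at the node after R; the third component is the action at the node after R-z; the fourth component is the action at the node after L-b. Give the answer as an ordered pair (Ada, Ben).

Trace the play path from the root:
  Ben plays L
  Ada plays d at [L]
→ terminal payoff (5, -2).
(Ada's choice at the node after R-y is never reached on this path, so it doesn't affect the outcome.)

(5, -2)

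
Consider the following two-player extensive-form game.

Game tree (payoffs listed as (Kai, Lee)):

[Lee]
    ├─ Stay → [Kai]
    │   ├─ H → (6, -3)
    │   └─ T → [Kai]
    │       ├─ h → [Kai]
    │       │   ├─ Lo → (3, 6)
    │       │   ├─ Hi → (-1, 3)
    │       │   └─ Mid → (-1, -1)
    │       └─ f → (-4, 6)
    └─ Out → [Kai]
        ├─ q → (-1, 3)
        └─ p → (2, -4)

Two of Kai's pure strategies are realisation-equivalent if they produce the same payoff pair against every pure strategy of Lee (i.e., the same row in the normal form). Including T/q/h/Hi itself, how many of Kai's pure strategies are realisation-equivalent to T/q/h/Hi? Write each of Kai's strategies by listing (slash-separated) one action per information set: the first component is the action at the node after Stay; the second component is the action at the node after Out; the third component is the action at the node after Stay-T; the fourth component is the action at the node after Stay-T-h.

1

Row for T/q/h/Hi (columns Stay, Out): (-1,3) (-1,3).
Every one of Kai's information sets is on the play path for some reply by Lee when Kai follows T/q/h/Hi.
Changing the action at any of them therefore changes at least one column, so only T/q/h/Hi itself gives this row.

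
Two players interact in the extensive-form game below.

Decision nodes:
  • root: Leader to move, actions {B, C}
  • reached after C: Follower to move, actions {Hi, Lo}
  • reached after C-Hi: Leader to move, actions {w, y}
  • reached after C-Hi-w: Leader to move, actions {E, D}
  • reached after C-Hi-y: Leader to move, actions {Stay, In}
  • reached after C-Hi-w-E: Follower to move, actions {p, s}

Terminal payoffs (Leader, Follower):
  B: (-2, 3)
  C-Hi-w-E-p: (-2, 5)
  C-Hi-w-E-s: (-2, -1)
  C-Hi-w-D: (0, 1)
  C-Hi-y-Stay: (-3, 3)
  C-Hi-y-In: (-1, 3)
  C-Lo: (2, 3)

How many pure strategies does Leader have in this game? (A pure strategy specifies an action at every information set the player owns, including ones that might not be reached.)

16

Leader owns the root with actions {B, C} — two choices.
Leader owns the node after C-Hi with actions {w, y} — two choices.
Leader owns the node after C-Hi-w with actions {E, D} — two choices.
Leader owns the node after C-Hi-y with actions {Stay, In} — two choices.
A pure strategy fixes one action at each information set independently, so the count is the product 2 × 2 × 2 × 2 = 16.
(For reference, Follower has 4 pure strategies, giving a 16×4 normal-form matrix.)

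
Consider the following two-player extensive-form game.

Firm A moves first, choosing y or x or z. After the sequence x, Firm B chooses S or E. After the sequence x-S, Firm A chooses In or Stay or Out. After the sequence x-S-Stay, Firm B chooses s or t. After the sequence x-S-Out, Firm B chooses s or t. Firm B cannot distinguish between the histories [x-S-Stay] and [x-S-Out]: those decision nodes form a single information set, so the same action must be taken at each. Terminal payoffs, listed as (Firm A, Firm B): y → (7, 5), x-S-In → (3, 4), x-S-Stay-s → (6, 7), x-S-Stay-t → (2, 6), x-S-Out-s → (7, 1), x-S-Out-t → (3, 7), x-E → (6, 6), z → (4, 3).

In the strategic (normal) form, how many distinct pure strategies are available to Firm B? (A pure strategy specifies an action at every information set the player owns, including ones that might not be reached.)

Firm B owns the node after x with actions {S, E} — two choices.
Firm B owns the information set {x-S-Stay, x-S-Out} with actions {s, t} — two choices.
A pure strategy fixes one action at each information set independently, so the count is the product 2 × 2 = 4.
(For reference, Firm A has 9 pure strategies, giving a 4×9 normal-form matrix.)

4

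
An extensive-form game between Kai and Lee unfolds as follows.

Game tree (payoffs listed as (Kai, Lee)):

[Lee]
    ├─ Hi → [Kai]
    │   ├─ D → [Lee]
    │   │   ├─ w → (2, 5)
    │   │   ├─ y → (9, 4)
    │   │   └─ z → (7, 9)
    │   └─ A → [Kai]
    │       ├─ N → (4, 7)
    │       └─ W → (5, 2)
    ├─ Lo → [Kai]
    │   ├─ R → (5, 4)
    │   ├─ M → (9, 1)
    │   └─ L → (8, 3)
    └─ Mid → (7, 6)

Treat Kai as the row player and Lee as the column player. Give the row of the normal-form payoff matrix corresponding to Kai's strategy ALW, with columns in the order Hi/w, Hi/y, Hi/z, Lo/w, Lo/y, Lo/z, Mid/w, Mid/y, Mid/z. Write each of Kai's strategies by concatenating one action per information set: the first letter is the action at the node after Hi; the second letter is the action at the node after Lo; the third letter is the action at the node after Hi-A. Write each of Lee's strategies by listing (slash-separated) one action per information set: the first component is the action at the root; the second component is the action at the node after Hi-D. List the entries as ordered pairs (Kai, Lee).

(5,2) (5,2) (5,2) (8,3) (8,3) (8,3) (7,6) (7,6) (7,6)

vs Hi/w: Lee plays Hi → Kai plays A at [Hi] → Kai plays W at [Hi-A] → (5, 2)
vs Hi/y: Lee plays Hi → Kai plays A at [Hi] → Kai plays W at [Hi-A] → (5, 2)
vs Hi/z: Lee plays Hi → Kai plays A at [Hi] → Kai plays W at [Hi-A] → (5, 2)
vs Lo/w: Lee plays Lo → Kai plays L at [Lo] → (8, 3)
vs Lo/y: Lee plays Lo → Kai plays L at [Lo] → (8, 3)
vs Lo/z: Lee plays Lo → Kai plays L at [Lo] → (8, 3)
vs Mid/w: Lee plays Mid → (7, 6)
vs Mid/y: Lee plays Mid → (7, 6)
vs Mid/z: Lee plays Mid → (7, 6)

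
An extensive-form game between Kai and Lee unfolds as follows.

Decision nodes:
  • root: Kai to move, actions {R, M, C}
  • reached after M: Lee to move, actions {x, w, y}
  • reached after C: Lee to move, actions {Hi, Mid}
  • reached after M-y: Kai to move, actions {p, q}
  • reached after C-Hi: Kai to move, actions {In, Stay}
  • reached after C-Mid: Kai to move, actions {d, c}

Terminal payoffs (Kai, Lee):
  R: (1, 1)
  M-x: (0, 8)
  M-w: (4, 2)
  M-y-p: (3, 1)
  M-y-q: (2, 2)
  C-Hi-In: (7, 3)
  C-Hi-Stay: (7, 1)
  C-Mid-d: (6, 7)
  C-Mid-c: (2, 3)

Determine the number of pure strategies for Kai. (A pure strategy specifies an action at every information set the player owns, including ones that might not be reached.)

24

Kai owns the root with actions {R, M, C} — three choices.
Kai owns the node after M-y with actions {p, q} — two choices.
Kai owns the node after C-Hi with actions {In, Stay} — two choices.
Kai owns the node after C-Mid with actions {d, c} — two choices.
A pure strategy fixes one action at each information set independently, so the count is the product 3 × 2 × 2 × 2 = 24.
(For reference, Lee has 6 pure strategies, giving a 24×6 normal-form matrix.)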